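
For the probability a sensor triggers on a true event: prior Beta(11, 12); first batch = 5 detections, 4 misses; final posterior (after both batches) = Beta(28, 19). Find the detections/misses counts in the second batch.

12 detections and 3 misses

Sequential conjugate updates are equivalent to a single update on the pooled data, so total successes = posterior α − prior α and total failures = posterior β − prior β.
Total across both batches: 28−11=17 detections, 19−12=7 misses.
Subtract the first batch: 17−5=12 detections and 7−4=3 misses.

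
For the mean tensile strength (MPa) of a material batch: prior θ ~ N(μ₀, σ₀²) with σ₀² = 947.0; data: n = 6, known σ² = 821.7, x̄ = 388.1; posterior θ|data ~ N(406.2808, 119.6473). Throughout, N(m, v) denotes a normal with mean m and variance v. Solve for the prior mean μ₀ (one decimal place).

μ₀ = 532.0

The posterior mean is a precision-weighted average: μ_n = (τ₀μ₀ + τ_data·x̄)/(τ₀+τ_data), with τ₀=1/σ₀² and τ_data=n/σ².
Here τ₀ = 1/947.0 = 0.001056 and τ_data = 6/821.7 = 0.007302, so τ_n = 0.008358.
Rearranging for μ₀: μ₀ = (μ_n·τ_n − τ_data·x̄)/τ₀ = (406.2808·0.008358 − 0.007302·388.1) / 0.001056 = 0.561789/0.001056 ≈ 532.0.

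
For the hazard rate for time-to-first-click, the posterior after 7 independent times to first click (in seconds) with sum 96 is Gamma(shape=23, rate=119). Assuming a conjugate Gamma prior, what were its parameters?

Gamma–exponential conjugacy: posterior shape = α + n, posterior rate = β + Σtᵢ.
So α = 23 − 7 = 16 and β = 119 − 96 = 23.

Gamma(shape=16, rate=23)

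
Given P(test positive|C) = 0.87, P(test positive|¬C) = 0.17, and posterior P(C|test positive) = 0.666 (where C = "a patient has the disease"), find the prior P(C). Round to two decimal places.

Bayes' rule in odds form gives O(C|E) = O(C)·[P(E|C)/P(E|¬C)], hence O(C) = O(C|E)/LR.
Posterior odds = 0.666/(1−0.666) = 1.9940. LR = 0.87/0.17 = 5.1176.
Prior odds = 1.9940/5.1176 = 0.3896, so P(C) = 0.3896/(1+0.3896) ≈ 0.28.

P(C) = 0.28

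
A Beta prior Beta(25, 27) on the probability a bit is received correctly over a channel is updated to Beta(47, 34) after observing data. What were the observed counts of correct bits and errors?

Beta is conjugate to the binomial likelihood: posterior = Beta(a+s, b+f).
Match parameters: s=47−25=22, f=34−27=7.

22 correct bits and 7 errors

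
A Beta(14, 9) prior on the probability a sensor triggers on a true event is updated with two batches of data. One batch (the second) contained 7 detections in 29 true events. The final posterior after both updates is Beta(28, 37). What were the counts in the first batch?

Because Beta–binomial updating is additive in the counts, the combined data contributed (α_post−α_prior, β_post−β_prior) successes and failures.
Total across both batches: 28−14=14 detections, 37−9=28 misses.
Subtract the second batch: 14−7=7 detections and 28−22=6 misses.

7 detections and 6 misses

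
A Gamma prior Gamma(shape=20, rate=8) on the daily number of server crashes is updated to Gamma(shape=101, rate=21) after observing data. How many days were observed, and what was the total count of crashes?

n = 13 days with total 81 crashes

Gamma–Poisson conjugacy: posterior shape = α + Σxᵢ, posterior rate = β + n.
Matching: Σxᵢ = 101 − 20 = 81 and n = 21 − 8 = 13.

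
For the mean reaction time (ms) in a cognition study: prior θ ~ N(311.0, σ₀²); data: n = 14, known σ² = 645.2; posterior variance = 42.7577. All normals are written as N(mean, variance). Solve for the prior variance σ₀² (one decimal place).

For the Normal–Normal model with known σ², precisions add: τ_n = τ₀ + n/σ².
So 1/σ₀² = 1/42.7577 − 14/645.2 = 0.023388 − 0.021699 = 0.001689.
Hence σ₀² = 1/0.001689 ≈ 592.1.

σ₀² = 592.1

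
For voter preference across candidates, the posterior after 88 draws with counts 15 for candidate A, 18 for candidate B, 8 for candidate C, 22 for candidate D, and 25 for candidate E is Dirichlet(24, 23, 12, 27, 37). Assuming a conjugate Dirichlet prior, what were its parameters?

For a Dirichlet(α) prior with multinomial counts c, the posterior is Dirichlet(α + c) componentwise.
Subtract each count from the matching posterior parameter: 24−15=9, 23−18=5, 12−8=4, 27−22=5, 37−25=12.

Dirichlet(9, 5, 4, 5, 12)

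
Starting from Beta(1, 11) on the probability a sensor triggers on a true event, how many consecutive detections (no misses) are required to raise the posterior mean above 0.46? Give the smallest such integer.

After k detections and 0 misses the posterior is Beta(1+k, 11), with mean (1+k)/(1+11+k).
Set (1+k)/(12+k) > 0.46 and solve: k > (0.46·12 − 1)/(1 − 0.46) = 8.370.
The smallest integer exceeding 8.370 is 9.

k = 9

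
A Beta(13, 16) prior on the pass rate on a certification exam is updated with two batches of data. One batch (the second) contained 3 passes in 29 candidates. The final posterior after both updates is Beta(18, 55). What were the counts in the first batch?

Sequential conjugate updates are equivalent to a single update on the pooled data, so total successes = posterior α − prior α and total failures = posterior β − prior β.
Total across both batches: 18−13=5 passes, 55−16=39 failures.
Subtract the second batch: 5−3=2 passes and 39−26=13 failures.

2 passes and 13 failures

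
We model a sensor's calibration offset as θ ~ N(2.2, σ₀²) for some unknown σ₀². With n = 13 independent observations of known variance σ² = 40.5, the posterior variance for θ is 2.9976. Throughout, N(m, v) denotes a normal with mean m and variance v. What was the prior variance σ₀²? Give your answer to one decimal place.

σ₀² = 79.3

Posterior precision equals prior precision plus data precision: 1/σ_n² = 1/σ₀² + n/σ².
So 1/σ₀² = 1/2.9976 − 13/40.5 = 0.333600 − 0.320988 = 0.012612.
Hence σ₀² = 1/0.012612 ≈ 79.3.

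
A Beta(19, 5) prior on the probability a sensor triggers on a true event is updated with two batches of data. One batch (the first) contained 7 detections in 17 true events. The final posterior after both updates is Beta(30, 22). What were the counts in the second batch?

4 detections and 7 misses

Because Beta–binomial updating is additive in the counts, the combined data contributed (α_post−α_prior, β_post−β_prior) successes and failures.
Total across both batches: 30−19=11 detections, 22−5=17 misses.
Subtract the first batch: 11−7=4 detections and 17−10=7 misses.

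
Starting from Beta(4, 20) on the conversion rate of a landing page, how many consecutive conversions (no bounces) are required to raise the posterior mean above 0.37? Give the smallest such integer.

After k conversions and 0 bounces the posterior is Beta(4+k, 20), with mean (4+k)/(4+20+k).
Set (4+k)/(24+k) > 0.37 and solve: k > (0.37·24 − 4)/(1 − 0.37) = 7.746.
The smallest integer exceeding 7.746 is 8.

k = 8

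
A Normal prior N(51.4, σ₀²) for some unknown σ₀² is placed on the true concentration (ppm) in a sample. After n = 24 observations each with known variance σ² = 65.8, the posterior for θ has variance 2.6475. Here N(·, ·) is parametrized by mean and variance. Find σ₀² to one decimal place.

For the Normal–Normal model with known σ², precisions add: τ_n = τ₀ + n/σ².
So 1/σ₀² = 1/2.6475 − 24/65.8 = 0.377715 − 0.364742 = 0.012973.
Hence σ₀² = 1/0.012973 ≈ 77.1.

σ₀² = 77.1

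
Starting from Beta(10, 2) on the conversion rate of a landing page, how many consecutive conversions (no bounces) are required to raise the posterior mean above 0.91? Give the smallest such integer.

k = 11

After k conversions and 0 bounces the posterior is Beta(10+k, 2), with mean (10+k)/(10+2+k).
Set (10+k)/(12+k) > 0.91 and solve: k > (0.91·12 − 10)/(1 − 0.91) = 10.222.
The smallest integer exceeding 10.222 is 11.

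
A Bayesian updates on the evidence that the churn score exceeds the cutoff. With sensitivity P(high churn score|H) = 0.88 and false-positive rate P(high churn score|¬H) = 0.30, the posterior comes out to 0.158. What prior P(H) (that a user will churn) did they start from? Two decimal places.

P(H) = 0.06

Bayes' rule in odds form gives O(H|E) = O(H)·[P(E|H)/P(E|¬H)], hence O(H) = O(H|E)/LR.
Posterior odds = 0.158/(1−0.158) = 0.1876. LR = 0.88/0.30 = 2.9333.
Prior odds = 0.1876/2.9333 = 0.0640, so P(H) = 0.0640/(1+0.0640) ≈ 0.06.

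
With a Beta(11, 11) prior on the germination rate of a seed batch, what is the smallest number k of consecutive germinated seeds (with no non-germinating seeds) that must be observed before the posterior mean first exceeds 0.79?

k = 31

After k germinated seeds and 0 non-germinating seeds the posterior is Beta(11+k, 11), with mean (11+k)/(11+11+k).
Set (11+k)/(22+k) > 0.79 and solve: k > (0.79·22 − 11)/(1 − 0.79) = 30.381.
The smallest integer exceeding 30.381 is 31, and checking k=31: (42)/(53) = 0.7925 > 0.79.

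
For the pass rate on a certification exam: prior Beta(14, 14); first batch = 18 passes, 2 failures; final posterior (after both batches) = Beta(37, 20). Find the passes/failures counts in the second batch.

Sequential conjugate updates are equivalent to a single update on the pooled data, so total successes = posterior α − prior α and total failures = posterior β − prior β.
Total across both batches: 37−14=23 passes, 20−14=6 failures.
Subtract the first batch: 23−18=5 passes and 6−2=4 failures.

5 passes and 4 failures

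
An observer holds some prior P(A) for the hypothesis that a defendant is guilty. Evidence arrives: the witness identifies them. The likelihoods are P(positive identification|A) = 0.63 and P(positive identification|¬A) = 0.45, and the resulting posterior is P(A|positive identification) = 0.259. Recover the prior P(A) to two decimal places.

In odds form, posterior odds = prior odds × likelihood ratio, so prior odds = posterior odds ÷ LR.
Posterior odds = 0.259/(1−0.259) = 0.3495. LR = 0.63/0.45 = 1.4000.
Prior odds = 0.3495/1.4000 = 0.2496, so P(A) = 0.2496/(1+0.2496) ≈ 0.20.

P(A) = 0.20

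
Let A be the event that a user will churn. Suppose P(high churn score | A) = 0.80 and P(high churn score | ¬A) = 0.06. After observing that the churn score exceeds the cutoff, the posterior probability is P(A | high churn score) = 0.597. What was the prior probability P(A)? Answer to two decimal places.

P(A) = 0.10

In odds form, posterior odds = prior odds × likelihood ratio, so prior odds = posterior odds ÷ LR.
Posterior odds = 0.597/(1−0.597) = 1.4814. LR = 0.80/0.06 = 13.3333.
Prior odds = 1.4814/13.3333 = 0.1111, so P(A) = 0.1111/(1+0.1111) ≈ 0.10.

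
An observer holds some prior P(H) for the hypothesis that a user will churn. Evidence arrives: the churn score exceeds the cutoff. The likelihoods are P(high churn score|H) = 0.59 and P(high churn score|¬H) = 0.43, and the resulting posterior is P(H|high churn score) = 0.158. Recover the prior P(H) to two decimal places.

P(H) = 0.12

Bayes' rule in odds form gives O(H|E) = O(H)·[P(E|H)/P(E|¬H)], hence O(H) = O(H|E)/LR.
Posterior odds = 0.158/(1−0.158) = 0.1876. LR = 0.59/0.43 = 1.3721.
Prior odds = 0.1876/1.3721 = 0.1367, so P(H) = 0.1367/(1+0.1367) ≈ 0.12.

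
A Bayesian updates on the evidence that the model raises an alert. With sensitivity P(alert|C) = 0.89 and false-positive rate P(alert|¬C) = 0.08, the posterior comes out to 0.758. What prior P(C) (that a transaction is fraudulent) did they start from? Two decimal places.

Bayes' rule in odds form gives O(C|E) = O(C)·[P(E|C)/P(E|¬C)], hence O(C) = O(C|E)/LR.
Posterior odds = 0.758/(1−0.758) = 3.1322. LR = 0.89/0.08 = 11.1250.
Prior odds = 3.1322/11.1250 = 0.2815, so P(C) = 0.2815/(1+0.2815) ≈ 0.22.

P(C) = 0.22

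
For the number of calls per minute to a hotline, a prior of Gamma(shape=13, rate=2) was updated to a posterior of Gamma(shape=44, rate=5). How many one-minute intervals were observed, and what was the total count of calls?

Gamma–Poisson conjugacy: posterior shape = α + Σxᵢ, posterior rate = β + n.
Matching: Σxᵢ = 44 − 13 = 31 and n = 5 − 2 = 3.

n = 3 one-minute intervals with total 31 calls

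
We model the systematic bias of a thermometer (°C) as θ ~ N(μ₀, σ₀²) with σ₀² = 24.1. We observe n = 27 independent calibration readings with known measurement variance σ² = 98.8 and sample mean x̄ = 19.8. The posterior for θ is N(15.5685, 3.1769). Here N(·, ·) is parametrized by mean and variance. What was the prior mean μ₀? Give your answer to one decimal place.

With known observation variance, the Normal–Normal posterior has precision τ_n = τ₀ + n/σ² and mean μ_n = (τ₀μ₀ + (n/σ²)x̄)/τ_n.
Here τ₀ = 1/24.1 = 0.041494 and τ_data = 27/98.8 = 0.273279, so τ_n = 0.314773.
Rearranging for μ₀: μ₀ = (μ_n·τ_n − τ_data·x̄)/τ₀ = (15.5685·0.314773 − 0.273279·19.8) / 0.041494 = -0.510381/0.041494 ≈ -12.3.

μ₀ = -12.3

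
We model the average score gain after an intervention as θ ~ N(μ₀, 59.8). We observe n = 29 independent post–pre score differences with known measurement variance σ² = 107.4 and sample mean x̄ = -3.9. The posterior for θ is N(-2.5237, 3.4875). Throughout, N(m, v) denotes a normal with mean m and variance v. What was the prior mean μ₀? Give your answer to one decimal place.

With known observation variance, the Normal–Normal posterior has precision τ_n = τ₀ + n/σ² and mean μ_n = (τ₀μ₀ + (n/σ²)x̄)/τ_n.
Here τ₀ = 1/59.8 = 0.016722 and τ_data = 29/107.4 = 0.270019, so τ_n = 0.286741.
Rearranging for μ₀: μ₀ = (μ_n·τ_n − τ_data·x̄)/τ₀ = (-2.5237·0.286741 − 0.270019·-3.9) / 0.016722 = 0.329426/0.016722 ≈ 19.7.

μ₀ = 19.7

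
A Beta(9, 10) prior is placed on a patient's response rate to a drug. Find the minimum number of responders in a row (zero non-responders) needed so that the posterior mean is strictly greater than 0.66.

k = 11

After k responders and 0 non-responders the posterior is Beta(9+k, 10), with mean (9+k)/(9+10+k).
Set (9+k)/(19+k) > 0.66 and solve: k > (0.66·19 − 9)/(1 − 0.66) = 10.412.
The smallest integer exceeding 10.412 is 11, and checking k=11: (20)/(30) = 0.6667 > 0.66.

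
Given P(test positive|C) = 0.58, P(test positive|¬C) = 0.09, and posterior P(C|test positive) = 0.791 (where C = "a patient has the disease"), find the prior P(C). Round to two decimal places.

P(C) = 0.37

In odds form, posterior odds = prior odds × likelihood ratio, so prior odds = posterior odds ÷ LR.
Posterior odds = 0.791/(1−0.791) = 3.7847. LR = 0.58/0.09 = 6.4444.
Prior odds = 3.7847/6.4444 = 0.5873, so P(C) = 0.5873/(1+0.5873) ≈ 0.37.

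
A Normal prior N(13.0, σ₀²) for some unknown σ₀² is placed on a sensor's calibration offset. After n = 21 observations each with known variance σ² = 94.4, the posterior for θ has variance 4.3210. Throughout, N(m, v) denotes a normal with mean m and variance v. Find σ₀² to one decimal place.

Posterior precision equals prior precision plus data precision: 1/σ_n² = 1/σ₀² + n/σ².
So 1/σ₀² = 1/4.3210 − 21/94.4 = 0.231428 − 0.222458 = 0.008970.
Hence σ₀² = 1/0.008970 ≈ 111.5.

σ₀² = 111.5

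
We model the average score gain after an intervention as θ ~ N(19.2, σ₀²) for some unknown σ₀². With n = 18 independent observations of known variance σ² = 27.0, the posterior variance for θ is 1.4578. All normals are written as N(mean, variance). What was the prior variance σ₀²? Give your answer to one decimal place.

σ₀² = 51.8

For the Normal–Normal model with known σ², precisions add: τ_n = τ₀ + n/σ².
So 1/σ₀² = 1/1.4578 − 18/27.0 = 0.685965 − 0.666667 = 0.019298.
Hence σ₀² = 1/0.019298 ≈ 51.8.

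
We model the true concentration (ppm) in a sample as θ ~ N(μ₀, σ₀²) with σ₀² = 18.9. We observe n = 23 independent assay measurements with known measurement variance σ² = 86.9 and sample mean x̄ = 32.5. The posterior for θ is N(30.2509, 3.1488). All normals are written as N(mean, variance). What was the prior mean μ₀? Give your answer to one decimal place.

With known observation variance, the Normal–Normal posterior has precision τ_n = τ₀ + n/σ² and mean μ_n = (τ₀μ₀ + (n/σ²)x̄)/τ_n.
Here τ₀ = 1/18.9 = 0.052910 and τ_data = 23/86.9 = 0.264672, so τ_n = 0.317582.
Rearranging for μ₀: μ₀ = (μ_n·τ_n − τ_data·x̄)/τ₀ = (30.2509·0.317582 − 0.264672·32.5) / 0.052910 = 1.005301/0.052910 ≈ 19.0.

μ₀ = 19.0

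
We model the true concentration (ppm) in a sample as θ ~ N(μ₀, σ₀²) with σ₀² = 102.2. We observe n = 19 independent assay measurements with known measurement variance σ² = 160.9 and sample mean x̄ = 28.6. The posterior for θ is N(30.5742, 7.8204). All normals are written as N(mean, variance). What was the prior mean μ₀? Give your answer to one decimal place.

μ₀ = 54.4

With known observation variance, the Normal–Normal posterior has precision τ_n = τ₀ + n/σ² and mean μ_n = (τ₀μ₀ + (n/σ²)x̄)/τ_n.
Here τ₀ = 1/102.2 = 0.009785 and τ_data = 19/160.9 = 0.118086, so τ_n = 0.127871.
Rearranging for μ₀: μ₀ = (μ_n·τ_n − τ_data·x̄)/τ₀ = (30.5742·0.127871 − 0.118086·28.6) / 0.009785 = 0.532294/0.009785 ≈ 54.4.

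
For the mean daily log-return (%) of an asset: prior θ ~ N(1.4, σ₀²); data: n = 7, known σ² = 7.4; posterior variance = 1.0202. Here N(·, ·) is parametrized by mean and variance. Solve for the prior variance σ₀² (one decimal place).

For the Normal–Normal model with known σ², precisions add: τ_n = τ₀ + n/σ².
So 1/σ₀² = 1/1.0202 − 7/7.4 = 0.980200 − 0.945946 = 0.034254.
Hence σ₀² = 1/0.034254 ≈ 29.2.

σ₀² = 29.2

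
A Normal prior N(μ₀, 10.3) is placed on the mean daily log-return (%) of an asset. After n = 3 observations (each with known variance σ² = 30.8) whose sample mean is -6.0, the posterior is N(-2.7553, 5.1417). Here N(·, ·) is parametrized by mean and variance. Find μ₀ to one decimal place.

With known observation variance, the Normal–Normal posterior has precision τ_n = τ₀ + n/σ² and mean μ_n = (τ₀μ₀ + (n/σ²)x̄)/τ_n.
Here τ₀ = 1/10.3 = 0.097087 and τ_data = 3/30.8 = 0.097403, so τ_n = 0.194490.
Rearranging for μ₀: μ₀ = (μ_n·τ_n − τ_data·x̄)/τ₀ = (-2.7553·0.194490 − 0.097403·-6.0) / 0.097087 = 0.048540/0.097087 ≈ 0.5.

μ₀ = 0.5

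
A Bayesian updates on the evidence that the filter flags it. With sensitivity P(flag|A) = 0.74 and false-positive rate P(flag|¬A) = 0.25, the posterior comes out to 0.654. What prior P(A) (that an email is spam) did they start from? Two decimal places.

Bayes' rule in odds form gives O(A|E) = O(A)·[P(E|A)/P(E|¬A)], hence O(A) = O(A|E)/LR.
Posterior odds = 0.654/(1−0.654) = 1.8902. LR = 0.74/0.25 = 2.9600.
Prior odds = 1.8902/2.9600 = 0.6386, so P(A) = 0.6386/(1+0.6386) ≈ 0.39.

P(A) = 0.39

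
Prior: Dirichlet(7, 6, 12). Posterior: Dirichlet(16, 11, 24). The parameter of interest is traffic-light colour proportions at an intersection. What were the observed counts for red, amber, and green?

counts (9, 5, 12)

For a Dirichlet(α) prior with multinomial counts c, the posterior is Dirichlet(α + c) componentwise.
Counts are posterior − prior componentwise: 16−7=9, 11−6=5, 24−12=12.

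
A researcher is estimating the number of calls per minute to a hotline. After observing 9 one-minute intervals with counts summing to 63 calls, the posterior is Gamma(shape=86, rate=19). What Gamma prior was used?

Gamma(shape=23, rate=10)

Gamma–Poisson conjugacy: posterior shape = α + Σxᵢ, posterior rate = β + n.
So α = 86 − 63 = 23 and β = 19 − 9 = 10.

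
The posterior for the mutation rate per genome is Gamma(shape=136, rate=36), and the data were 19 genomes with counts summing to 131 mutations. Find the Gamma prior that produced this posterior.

Gamma(shape=5, rate=17)

A Gamma(α, β) prior (rate parametrization) on a Poisson rate with n observations summing to S gives posterior Gamma(α+S, β+n).
So α = 136 − 131 = 5 and β = 36 − 19 = 17.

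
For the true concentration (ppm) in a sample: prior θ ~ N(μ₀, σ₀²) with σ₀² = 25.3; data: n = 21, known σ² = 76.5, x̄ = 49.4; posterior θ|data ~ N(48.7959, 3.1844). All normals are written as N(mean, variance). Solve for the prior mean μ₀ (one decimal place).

The posterior mean is a precision-weighted average: μ_n = (τ₀μ₀ + τ_data·x̄)/(τ₀+τ_data), with τ₀=1/σ₀² and τ_data=n/σ².
Here τ₀ = 1/25.3 = 0.039526 and τ_data = 21/76.5 = 0.274510, so τ_n = 0.314036.
Rearranging for μ₀: μ₀ = (μ_n·τ_n − τ_data·x̄)/τ₀ = (48.7959·0.314036 − 0.274510·49.4) / 0.039526 = 1.762875/0.039526 ≈ 44.6.

μ₀ = 44.6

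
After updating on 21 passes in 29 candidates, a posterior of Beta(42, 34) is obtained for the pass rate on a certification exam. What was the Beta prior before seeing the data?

Beta(21, 26)

Beta is conjugate to the binomial likelihood: posterior = Beta(α+s, β+f).
Subtract the data counts: 42−21=21, 34−8=26.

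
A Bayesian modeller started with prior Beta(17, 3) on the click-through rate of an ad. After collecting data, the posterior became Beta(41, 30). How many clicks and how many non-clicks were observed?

24 clicks and 27 non-clicks

A Beta(α, β) prior with s successes and f failures in binomial data gives a Beta(α+s, β+f) posterior.
Match parameters: s=41−17=24, f=30−3=27.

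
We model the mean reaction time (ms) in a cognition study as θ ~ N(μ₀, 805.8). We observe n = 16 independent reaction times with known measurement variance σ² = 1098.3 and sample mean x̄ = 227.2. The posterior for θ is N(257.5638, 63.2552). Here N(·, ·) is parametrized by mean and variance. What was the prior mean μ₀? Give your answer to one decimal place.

With known observation variance, the Normal–Normal posterior has precision τ_n = τ₀ + n/σ² and mean μ_n = (τ₀μ₀ + (n/σ²)x̄)/τ_n.
Here τ₀ = 1/805.8 = 0.001241 and τ_data = 16/1098.3 = 0.014568, so τ_n = 0.015809.
Rearranging for μ₀: μ₀ = (μ_n·τ_n − τ_data·x̄)/τ₀ = (257.5638·0.015809 − 0.014568·227.2) / 0.001241 = 0.761977/0.001241 ≈ 614.0.

μ₀ = 614.0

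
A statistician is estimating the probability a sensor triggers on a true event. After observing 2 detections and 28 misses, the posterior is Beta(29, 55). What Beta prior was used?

Beta(27, 27)

Beta is conjugate to the binomial likelihood: posterior = Beta(a+s, b+f).
So a = 29 − 2 = 27 and b = 55 − 28 = 27.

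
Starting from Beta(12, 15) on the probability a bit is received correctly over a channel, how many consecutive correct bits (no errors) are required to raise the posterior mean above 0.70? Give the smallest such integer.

After k correct bits and 0 errors the posterior is Beta(12+k, 15), with mean (12+k)/(12+15+k).
Set (12+k)/(27+k) > 0.70 and solve: k > (0.70·27 − 12)/(1 − 0.70) = 23.000.
The smallest integer exceeding 23.000 is 24, and checking k=24: (36)/(51) = 0.7059 > 0.70.

k = 24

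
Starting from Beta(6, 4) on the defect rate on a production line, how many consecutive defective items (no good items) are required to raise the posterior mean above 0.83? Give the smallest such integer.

After k defective items and 0 good items the posterior is Beta(6+k, 4), with mean (6+k)/(6+4+k).
Set (6+k)/(10+k) > 0.83 and solve: k > (0.83·10 − 6)/(1 − 0.83) = 13.529.
The smallest integer exceeding 13.529 is 14.

k = 14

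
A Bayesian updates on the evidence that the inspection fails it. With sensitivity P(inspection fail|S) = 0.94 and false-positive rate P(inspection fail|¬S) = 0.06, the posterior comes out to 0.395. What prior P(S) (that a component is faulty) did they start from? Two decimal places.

P(S) = 0.04

Bayes' rule in odds form gives O(S|E) = O(S)·[P(E|S)/P(E|¬S)], hence O(S) = O(S|E)/LR.
Posterior odds = 0.395/(1−0.395) = 0.6529. LR = 0.94/0.06 = 15.6667.
Prior odds = 0.6529/15.6667 = 0.0417, so P(S) = 0.0417/(1+0.0417) ≈ 0.04.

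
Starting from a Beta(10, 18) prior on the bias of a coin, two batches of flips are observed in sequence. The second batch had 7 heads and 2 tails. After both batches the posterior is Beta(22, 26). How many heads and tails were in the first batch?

Because Beta–binomial updating is additive in the counts, the combined data contributed (α_post−α_prior, β_post−β_prior) successes and failures.
Total across both batches: 22−10=12 heads, 26−18=8 tails.
Subtract the second batch: 12−7=5 heads and 8−2=6 tails.

5 heads and 6 tails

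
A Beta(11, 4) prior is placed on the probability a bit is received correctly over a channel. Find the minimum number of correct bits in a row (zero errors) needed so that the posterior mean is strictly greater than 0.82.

k = 8

After k correct bits and 0 errors the posterior is Beta(11+k, 4), with mean (11+k)/(11+4+k).
Set (11+k)/(15+k) > 0.82 and solve: k > (0.82·15 − 11)/(1 − 0.82) = 7.222.
The smallest integer exceeding 7.222 is 8, and checking k=8: (19)/(23) = 0.8261 > 0.82.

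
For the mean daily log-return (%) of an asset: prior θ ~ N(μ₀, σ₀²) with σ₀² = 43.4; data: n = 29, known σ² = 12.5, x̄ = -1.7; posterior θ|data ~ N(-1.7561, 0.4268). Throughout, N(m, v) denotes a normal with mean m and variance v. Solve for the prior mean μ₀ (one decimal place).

The posterior mean is a precision-weighted average: μ_n = (τ₀μ₀ + τ_data·x̄)/(τ₀+τ_data), with τ₀=1/σ₀² and τ_data=n/σ².
Here τ₀ = 1/43.4 = 0.023041 and τ_data = 29/12.5 = 2.320000, so τ_n = 2.343041.
Rearranging for μ₀: μ₀ = (μ_n·τ_n − τ_data·x̄)/τ₀ = (-1.7561·2.343041 − 2.320000·-1.7) / 0.023041 = -0.170614/0.023041 ≈ -7.4.

μ₀ = -7.4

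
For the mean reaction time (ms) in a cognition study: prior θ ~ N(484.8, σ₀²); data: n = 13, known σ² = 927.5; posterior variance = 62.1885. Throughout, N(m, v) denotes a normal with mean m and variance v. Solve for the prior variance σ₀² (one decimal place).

σ₀² = 484.5

Posterior precision equals prior precision plus data precision: 1/σ_n² = 1/σ₀² + n/σ².
So 1/σ₀² = 1/62.1885 − 13/927.5 = 0.016080 − 0.014016 = 0.002064.
Hence σ₀² = 1/0.002064 ≈ 484.5.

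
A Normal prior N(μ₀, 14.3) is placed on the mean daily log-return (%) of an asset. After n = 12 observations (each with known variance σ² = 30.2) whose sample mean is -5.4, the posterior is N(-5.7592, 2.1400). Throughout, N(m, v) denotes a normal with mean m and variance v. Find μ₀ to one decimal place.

μ₀ = -7.8

The posterior mean is a precision-weighted average: μ_n = (τ₀μ₀ + τ_data·x̄)/(τ₀+τ_data), with τ₀=1/σ₀² and τ_data=n/σ².
Here τ₀ = 1/14.3 = 0.069930 and τ_data = 12/30.2 = 0.397351, so τ_n = 0.467281.
Rearranging for μ₀: μ₀ = (μ_n·τ_n − τ_data·x̄)/τ₀ = (-5.7592·0.467281 − 0.397351·-5.4) / 0.069930 = -0.545469/0.069930 ≈ -7.8.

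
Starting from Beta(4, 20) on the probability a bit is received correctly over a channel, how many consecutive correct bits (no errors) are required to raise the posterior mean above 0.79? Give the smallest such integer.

After k correct bits and 0 errors the posterior is Beta(4+k, 20), with mean (4+k)/(4+20+k).
Set (4+k)/(24+k) > 0.79 and solve: k > (0.79·24 − 4)/(1 − 0.79) = 71.238.
The smallest integer exceeding 71.238 is 72.

k = 72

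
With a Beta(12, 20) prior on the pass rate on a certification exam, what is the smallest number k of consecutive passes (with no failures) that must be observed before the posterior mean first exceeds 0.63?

After k passes and 0 failures the posterior is Beta(12+k, 20), with mean (12+k)/(12+20+k).
Set (12+k)/(32+k) > 0.63 and solve: k > (0.63·32 − 12)/(1 − 0.63) = 22.054.
The smallest integer exceeding 22.054 is 23.

k = 23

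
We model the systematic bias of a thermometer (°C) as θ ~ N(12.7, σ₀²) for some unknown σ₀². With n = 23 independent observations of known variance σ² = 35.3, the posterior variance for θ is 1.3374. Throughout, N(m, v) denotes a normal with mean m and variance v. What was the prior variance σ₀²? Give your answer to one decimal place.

σ₀² = 10.4

Posterior precision equals prior precision plus data precision: 1/σ_n² = 1/σ₀² + n/σ².
So 1/σ₀² = 1/1.3374 − 23/35.3 = 0.747719 − 0.651558 = 0.096161.
Hence σ₀² = 1/0.096161 ≈ 10.4.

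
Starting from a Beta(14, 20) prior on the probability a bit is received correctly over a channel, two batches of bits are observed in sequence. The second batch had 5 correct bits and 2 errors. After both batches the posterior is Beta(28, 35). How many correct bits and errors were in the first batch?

9 correct bits and 13 errors

Because Beta–binomial updating is additive in the counts, the combined data contributed (α_post−α_prior, β_post−β_prior) successes and failures.
Total across both batches: 28−14=14 correct bits, 35−20=15 errors.
Subtract the second batch: 14−5=9 correct bits and 15−2=13 errors.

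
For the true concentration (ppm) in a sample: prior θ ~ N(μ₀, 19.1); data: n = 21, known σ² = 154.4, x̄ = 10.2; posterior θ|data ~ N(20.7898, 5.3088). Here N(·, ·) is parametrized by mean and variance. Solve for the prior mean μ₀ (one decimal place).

μ₀ = 48.3

The posterior mean is a precision-weighted average: μ_n = (τ₀μ₀ + τ_data·x̄)/(τ₀+τ_data), with τ₀=1/σ₀² and τ_data=n/σ².
Here τ₀ = 1/19.1 = 0.052356 and τ_data = 21/154.4 = 0.136010, so τ_n = 0.188366.
Rearranging for μ₀: μ₀ = (μ_n·τ_n − τ_data·x̄)/τ₀ = (20.7898·0.188366 − 0.136010·10.2) / 0.052356 = 2.528789/0.052356 ≈ 48.3.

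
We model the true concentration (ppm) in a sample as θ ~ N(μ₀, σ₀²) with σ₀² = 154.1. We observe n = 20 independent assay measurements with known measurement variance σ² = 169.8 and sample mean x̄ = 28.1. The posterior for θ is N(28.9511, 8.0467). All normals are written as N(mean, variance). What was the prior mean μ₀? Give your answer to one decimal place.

The posterior mean is a precision-weighted average: μ_n = (τ₀μ₀ + τ_data·x̄)/(τ₀+τ_data), with τ₀=1/σ₀² and τ_data=n/σ².
Here τ₀ = 1/154.1 = 0.006489 and τ_data = 20/169.8 = 0.117786, so τ_n = 0.124275.
Rearranging for μ₀: μ₀ = (μ_n·τ_n − τ_data·x̄)/τ₀ = (28.9511·0.124275 − 0.117786·28.1) / 0.006489 = 0.288111/0.006489 ≈ 44.4.

μ₀ = 44.4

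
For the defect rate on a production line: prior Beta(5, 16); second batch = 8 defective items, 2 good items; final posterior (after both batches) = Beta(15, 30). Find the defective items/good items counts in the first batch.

2 defective items and 12 good items

Sequential conjugate updates are equivalent to a single update on the pooled data, so total successes = posterior α − prior α and total failures = posterior β − prior β.
Total across both batches: 15−5=10 defective items, 30−16=14 good items.
Subtract the second batch: 10−8=2 defective items and 14−2=12 good items.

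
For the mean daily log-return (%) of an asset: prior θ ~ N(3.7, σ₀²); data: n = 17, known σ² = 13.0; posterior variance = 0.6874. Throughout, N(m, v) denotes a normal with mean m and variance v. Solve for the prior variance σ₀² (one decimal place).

σ₀² = 6.8

For the Normal–Normal model with known σ², precisions add: τ_n = τ₀ + n/σ².
So 1/σ₀² = 1/0.6874 − 17/13.0 = 1.454757 − 1.307692 = 0.147065.
Hence σ₀² = 1/0.147065 ≈ 6.8.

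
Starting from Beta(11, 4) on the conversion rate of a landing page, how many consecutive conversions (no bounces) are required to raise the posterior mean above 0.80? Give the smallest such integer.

After k conversions and 0 bounces the posterior is Beta(11+k, 4), with mean (11+k)/(11+4+k).
Set (11+k)/(15+k) > 0.80 and solve: k > (0.80·15 − 11)/(1 − 0.80) = 5.000.
The smallest integer exceeding 5.000 is 6, and checking k=6: (17)/(21) = 0.8095 > 0.80.

k = 6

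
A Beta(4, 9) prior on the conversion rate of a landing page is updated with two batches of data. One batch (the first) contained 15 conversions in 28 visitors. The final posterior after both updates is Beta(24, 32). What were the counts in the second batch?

5 conversions and 10 bounces

Sequential conjugate updates are equivalent to a single update on the pooled data, so total successes = posterior α − prior α and total failures = posterior β − prior β.
Total across both batches: 24−4=20 conversions, 32−9=23 bounces.
Subtract the first batch: 20−15=5 conversions and 23−13=10 bounces.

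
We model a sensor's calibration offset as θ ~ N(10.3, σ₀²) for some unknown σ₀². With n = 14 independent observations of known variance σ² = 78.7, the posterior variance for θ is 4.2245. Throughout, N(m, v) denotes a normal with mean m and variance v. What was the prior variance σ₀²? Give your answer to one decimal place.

σ₀² = 17.0

For the Normal–Normal model with known σ², precisions add: τ_n = τ₀ + n/σ².
So 1/σ₀² = 1/4.2245 − 14/78.7 = 0.236714 − 0.177891 = 0.058823.
Hence σ₀² = 1/0.058823 ≈ 17.0.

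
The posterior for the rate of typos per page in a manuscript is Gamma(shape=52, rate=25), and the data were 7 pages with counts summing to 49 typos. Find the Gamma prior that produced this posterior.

Gamma(shape=3, rate=18)

A Gamma(α, β) prior (rate parametrization) on a Poisson rate with n observations summing to S gives posterior Gamma(α+S, β+n).
So α = 52 − 49 = 3 and β = 25 − 7 = 18.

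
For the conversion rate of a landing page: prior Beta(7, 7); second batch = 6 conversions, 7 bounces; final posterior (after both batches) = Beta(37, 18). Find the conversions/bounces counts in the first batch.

24 conversions and 4 bounces

Because Beta–binomial updating is additive in the counts, the combined data contributed (α_post−α_prior, β_post−β_prior) successes and failures.
Total across both batches: 37−7=30 conversions, 18−7=11 bounces.
Subtract the second batch: 30−6=24 conversions and 11−7=4 bounces.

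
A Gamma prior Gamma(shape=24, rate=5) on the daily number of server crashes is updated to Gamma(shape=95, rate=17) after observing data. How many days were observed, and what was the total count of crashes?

n = 12 days with total 71 crashes

A Gamma(α, β) prior (rate parametrization) on a Poisson rate with n observations summing to S gives posterior Gamma(α+S, β+n).
Matching: Σxᵢ = 95 − 24 = 71 and n = 17 − 5 = 12.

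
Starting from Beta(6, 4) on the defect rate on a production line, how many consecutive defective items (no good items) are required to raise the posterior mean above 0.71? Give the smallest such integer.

k = 4

After k defective items and 0 good items the posterior is Beta(6+k, 4), with mean (6+k)/(6+4+k).
Set (6+k)/(10+k) > 0.71 and solve: k > (0.71·10 − 6)/(1 − 0.71) = 3.793.
The smallest integer exceeding 3.793 is 4.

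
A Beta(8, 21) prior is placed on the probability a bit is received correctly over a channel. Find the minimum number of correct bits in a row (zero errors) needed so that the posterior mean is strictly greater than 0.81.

After k correct bits and 0 errors the posterior is Beta(8+k, 21), with mean (8+k)/(8+21+k).
Set (8+k)/(29+k) > 0.81 and solve: k > (0.81·29 − 8)/(1 − 0.81) = 81.526.
The smallest integer exceeding 81.526 is 82, and checking k=82: (90)/(111) = 0.8108 > 0.81.

k = 82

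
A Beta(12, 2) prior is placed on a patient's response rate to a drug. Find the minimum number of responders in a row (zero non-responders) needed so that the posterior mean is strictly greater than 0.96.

After k responders and 0 non-responders the posterior is Beta(12+k, 2), with mean (12+k)/(12+2+k).
Set (12+k)/(14+k) > 0.96 and solve: k > (0.96·14 − 12)/(1 − 0.96) = 36.000.
The smallest integer exceeding 36.000 is 37.

k = 37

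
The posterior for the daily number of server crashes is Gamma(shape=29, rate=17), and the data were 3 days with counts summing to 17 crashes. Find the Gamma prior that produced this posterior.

Gamma(shape=12, rate=14)

A Gamma(α, β) prior (rate parametrization) on a Poisson rate with n observations summing to S gives posterior Gamma(α+S, β+n).
So α = 29 − 17 = 12 and β = 17 − 3 = 14.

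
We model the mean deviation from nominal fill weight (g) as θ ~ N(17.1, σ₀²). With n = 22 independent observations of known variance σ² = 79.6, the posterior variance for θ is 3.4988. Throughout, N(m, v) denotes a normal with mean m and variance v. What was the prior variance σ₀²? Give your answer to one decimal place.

Posterior precision equals prior precision plus data precision: 1/σ_n² = 1/σ₀² + n/σ².
So 1/σ₀² = 1/3.4988 − 22/79.6 = 0.285812 − 0.276382 = 0.009430.
Hence σ₀² = 1/0.009430 ≈ 106.0.

σ₀² = 106.0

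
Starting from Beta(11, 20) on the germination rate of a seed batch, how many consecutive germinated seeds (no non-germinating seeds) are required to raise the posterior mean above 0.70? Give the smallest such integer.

k = 36

After k germinated seeds and 0 non-germinating seeds the posterior is Beta(11+k, 20), with mean (11+k)/(11+20+k).
Set (11+k)/(31+k) > 0.70 and solve: k > (0.70·31 − 11)/(1 − 0.70) = 35.667.
The smallest integer exceeding 35.667 is 36, and checking k=36: (47)/(67) = 0.7015 > 0.70.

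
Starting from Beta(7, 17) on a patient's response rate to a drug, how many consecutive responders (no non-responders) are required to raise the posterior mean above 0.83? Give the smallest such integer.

After k responders and 0 non-responders the posterior is Beta(7+k, 17), with mean (7+k)/(7+17+k).
Set (7+k)/(24+k) > 0.83 and solve: k > (0.83·24 − 7)/(1 − 0.83) = 76.000.
The smallest integer exceeding 76.000 is 77, and checking k=77: (84)/(101) = 0.8317 > 0.83.

k = 77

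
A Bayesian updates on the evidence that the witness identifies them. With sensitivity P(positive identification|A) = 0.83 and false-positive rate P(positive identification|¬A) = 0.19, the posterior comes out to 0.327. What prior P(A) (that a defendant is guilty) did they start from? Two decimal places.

Bayes' rule in odds form gives O(A|E) = O(A)·[P(E|A)/P(E|¬A)], hence O(A) = O(A|E)/LR.
Posterior odds = 0.327/(1−0.327) = 0.4859. LR = 0.83/0.19 = 4.3684.
Prior odds = 0.4859/4.3684 = 0.1112, so P(A) = 0.1112/(1+0.1112) ≈ 0.10.

P(A) = 0.10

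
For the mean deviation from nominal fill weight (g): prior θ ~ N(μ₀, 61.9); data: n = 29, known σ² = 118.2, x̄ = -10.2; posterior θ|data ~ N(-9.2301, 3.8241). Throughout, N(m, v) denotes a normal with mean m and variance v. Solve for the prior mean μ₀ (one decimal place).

With known observation variance, the Normal–Normal posterior has precision τ_n = τ₀ + n/σ² and mean μ_n = (τ₀μ₀ + (n/σ²)x̄)/τ_n.
Here τ₀ = 1/61.9 = 0.016155 and τ_data = 29/118.2 = 0.245347, so τ_n = 0.261502.
Rearranging for μ₀: μ₀ = (μ_n·τ_n − τ_data·x̄)/τ₀ = (-9.2301·0.261502 − 0.245347·-10.2) / 0.016155 = 0.088850/0.016155 ≈ 5.5.

μ₀ = 5.5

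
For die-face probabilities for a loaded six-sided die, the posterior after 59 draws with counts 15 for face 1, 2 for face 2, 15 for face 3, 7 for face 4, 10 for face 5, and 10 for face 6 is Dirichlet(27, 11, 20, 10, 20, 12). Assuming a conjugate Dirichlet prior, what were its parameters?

For a Dirichlet(α) prior with multinomial counts c, the posterior is Dirichlet(α + c) componentwise.
Subtract each count from the matching posterior parameter: 27−15=12, 11−2=9, 20−15=5, 10−7=3, 20−10=10, 12−10=2.

Dirichlet(12, 9, 5, 3, 10, 2)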